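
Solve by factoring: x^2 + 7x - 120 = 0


We need two numbers that multiply to -120 and add to 7.
Those numbers are 15 and -8 (since 15 * (-8) = -120 and 15 + (-8) = 7).
So x^2 + 7x - 120 = (x + 15)(x - 8) = 0
Setting each factor to zero: x = -15 or x = 8

x = -15, x = 8


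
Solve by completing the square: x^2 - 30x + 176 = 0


Start: x^2 - 30x + 176 = 0
Move constant: x^2 - 30x = -176
Half of -30 is -15, squared is 225
Add 225 to both sides: x^2 - 30x + 225 = 49
(x - 15)^2 = 49
x - 15 = ±7
x = 15 + 7 = 22 or x = 15 - 7 = 8

x = 8, x = 22


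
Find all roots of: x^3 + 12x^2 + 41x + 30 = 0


Let p(x) = x^3 + 12x^2 + 41x + 30. By the rational root theorem (leading coefficient 1), any rational root is an integer divisor of 30: try ±1, ±2, ... in turn.
Test x = 1: value = 84 ≠ 0.
Test x = -1: value = 0 ✓, so (x + 1) is a factor.
Synthetic division by (x + 1): bring down 1; 1(-1) + 12 = 11; 11(-1) + 41 = 30; 30(-1) + 30 = 0 → quotient x^2 + 11x + 30, remainder 0.
Solve the quadratic x^2 + 11x + 30 = 0: discriminant = 11^2 - 4(1)(30) = 121 - 120 = 1.
sqrt(1) = 1, so x = (-11 ± 1)/2: x = -5 or x = -6.
Collecting all roots found:

x = -6, x = -5, x = -1


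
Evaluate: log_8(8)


We need the exponent such that 8^? = 8
8^1 = 8
Therefore log_8(8) = 1

1


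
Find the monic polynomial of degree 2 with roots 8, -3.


A monic polynomial with roots 8, -3 is:
p(x) = (x - 8)(x + 3)
After multiplying by (x - 8): x - 8
After multiplying by (x + 3): x^2 - 5x - 24

x^2 - 5x - 24


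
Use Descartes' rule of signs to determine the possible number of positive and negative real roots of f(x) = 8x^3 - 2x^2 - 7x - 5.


Descartes' rule of signs:

For positive roots, count sign changes in f(x) = 8x^3 - 2x^2 - 7x - 5:
Signs of coefficients: +, -, -, -
Number of sign changes: 1
Possible positive real roots: 1

For negative roots, examine f(-x) = -8x^3 - 2x^2 + 7x - 5:
Signs of coefficients: -, -, +, -
Number of sign changes: 2
Possible negative real roots: 2, 0

Positive roots: 1; Negative roots: 2 or 0


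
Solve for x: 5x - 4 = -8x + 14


Starting with: 5x - 4 = -8x + 14
Move all x terms to left: (5 + 8)x = 14 + 4
Simplify: 13x = 18
Divide both sides by 13: x = 18/13

x = 18/13


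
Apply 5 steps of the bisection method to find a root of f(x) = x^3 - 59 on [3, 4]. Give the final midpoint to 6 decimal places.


f(x) = x^3 - 59
f(3) = -32 < 0
f(4) = 5 > 0

Step 1: midpoint = (3.000000 + 4.000000)/2 = 3.500000
  f(3.500000) = -16.125000
  f(mid) < 0, so root is in [3.500000, 4.000000]

Step 2: midpoint = (3.500000 + 4.000000)/2 = 3.750000
  f(3.750000) = -6.265625
  f(mid) < 0, so root is in [3.750000, 4.000000]

Step 3: midpoint = (3.750000 + 4.000000)/2 = 3.875000
  f(3.875000) = -0.814453
  f(mid) < 0, so root is in [3.875000, 4.000000]

Step 4: midpoint = (3.875000 + 4.000000)/2 = 3.937500
  f(3.937500) = 2.046631
  f(mid) > 0, so root is in [3.875000, 3.937500]

Step 5: midpoint = (3.875000 + 3.937500)/2 = 3.906250
  f(3.906250) = 0.604645
  f(mid) > 0, so root is in [3.875000, 3.906250]

midpoint = 3.906250


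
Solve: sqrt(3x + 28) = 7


Square both sides: 3x + 28 = 7^2 = 49
3x = 49 - 28 = 21
x = 7
Check: sqrt(3*7 + 28) = sqrt(49) = 7 ✓

x = 7


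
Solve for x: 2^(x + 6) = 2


Express both sides with the same base.
2 = 2^1
Since the bases match, equate exponents: x + 6 = 1
So x = 1 - (6) = -5

x = -5


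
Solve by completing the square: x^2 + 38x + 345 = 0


Start: x^2 + 38x + 345 = 0
Move constant: x^2 + 38x = -345
Half of 38 is 19, squared is 361
Add 361 to both sides: x^2 + 38x + 361 = 16
(x + 19)^2 = 16
x + 19 = ±4
x = -19 + 4 = -15 or x = -19 - 4 = -23

x = -23, x = -15


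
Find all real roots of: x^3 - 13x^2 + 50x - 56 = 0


Let p(x) = x^3 - 13x^2 + 50x - 56. By the rational root theorem (leading coefficient 1), any rational root is an integer divisor of 56: try ±1, ±2, ... in turn.
Test x = 1: value = -18 ≠ 0.
Test x = -1: value = -120 ≠ 0.
Test x = 2: value = 0 ✓, so (x - 2) is a factor.
Synthetic division by (x - 2): bring down 1; 1(2) - 13 = -11; (-11)(2) + 50 = 28; 28(2) - 56 = 0 → quotient x^2 - 11x + 28, remainder 0.
Solve the quadratic x^2 - 11x + 28 = 0: discriminant = (-11)^2 - 4(1)(28) = 121 - 112 = 9.
sqrt(9) = 3, so x = (11 ± 3)/2: x = 7 or x = 4.

x = 2, x = 4, x = 7


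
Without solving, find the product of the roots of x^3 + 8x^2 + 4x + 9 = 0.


By Vieta's formulas for x^3 + bx^2 + cx + d = 0:
  r1 + r2 + r3 = -b/a = -8
  r1*r2 + r1*r3 + r2*r3 = c/a = 4
  r1*r2*r3 = -d/a = -9


Product = -9


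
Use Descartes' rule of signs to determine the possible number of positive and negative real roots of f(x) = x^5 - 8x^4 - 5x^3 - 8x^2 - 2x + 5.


Descartes' rule of signs:

For positive roots, count sign changes in f(x) = x^5 - 8x^4 - 5x^3 - 8x^2 - 2x + 5:
Signs of coefficients: +, -, -, -, -, +
Number of sign changes: 2
Possible positive real roots: 2, 0

For negative roots, examine f(-x) = -x^5 - 8x^4 + 5x^3 - 8x^2 + 2x + 5:
Signs of coefficients: -, -, +, -, +, +
Number of sign changes: 3
Possible negative real roots: 3, 1

Positive roots: 2 or 0; Negative roots: 3 or 1


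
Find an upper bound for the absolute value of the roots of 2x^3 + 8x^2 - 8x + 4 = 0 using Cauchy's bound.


Cauchy's bound: all roots r satisfy |r| <= 1 + max(|a_i/a_n|) for i = 0,...,n-1
where a_n is the leading coefficient.

Coefficients: [2, 8, -8, 4]
Leading coefficient a_n = 2
Ratios |a_i/a_n|: 4, 4, 2
Maximum ratio: 4
Cauchy's bound: |r| <= 1 + 4 = 5

Upper bound = 5


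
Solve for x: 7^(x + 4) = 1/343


Express both sides with the same base.
1/343 = 7^(-3)
Since the bases match, equate exponents: x + 4 = -3
So x = -3 - (4) = -7

x = -7


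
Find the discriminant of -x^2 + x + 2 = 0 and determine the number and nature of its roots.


For ax^2 + bx + c = 0, discriminant D = b^2 - 4ac
Here a = -1, b = 1, c = 2
D = (1)^2 - 4(-1)(2) = 1 + 8 = 9

D = 9 > 0 and is a perfect square (sqrt = 3)
The equation has 2 distinct real rational roots.

Discriminant = 9, 2 distinct real rational roots


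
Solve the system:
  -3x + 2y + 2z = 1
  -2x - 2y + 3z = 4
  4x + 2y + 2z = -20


Using Cramer's rule. Expand each determinant along the first row.
D  = (-3)*[(-2)*2 - 3*2] - 2*[(-2)*2 - 3*4] + 2*[(-2)*2 - (-2)*4]
  = (-3)*(-10) - 2*(-16) + 2*(4) = 70
Dx = 1*[(-2)*2 - 3*2] - 2*[4*2 - 3*(-20)] + 2*[4*2 - (-2)*(-20)]
  = 1*(-10) - 2*(68) + 2*(-32) = -210
Dy = (-3)*[4*2 - 3*(-20)] - 1*[(-2)*2 - 3*4] + 2*[(-2)*(-20) - 4*4]
  = (-3)*(68) - 1*(-16) + 2*(24) = -140
Dz = (-3)*[(-2)*(-20) - 4*2] - 2*[(-2)*(-20) - 4*4] + 1*[(-2)*2 - (-2)*4]
  = (-3)*(32) - 2*(24) + 1*(4) = -140
x = Dx/D = -210/70 = -3, y = Dy/D = -140/70 = -2, z = Dz/D = -140/70 = -2
Check eq1: (-3)(-3) + (2)(-2) + (2)(-2) = 1 = 1 ✓
Check eq2: (-2)(-3) + (-2)(-2) + (3)(-2) = 4 = 4 ✓
Check eq3: (4)(-3) + (2)(-2) + (2)(-2) = -20 = -20 ✓

x = -3, y = -2, z = -2


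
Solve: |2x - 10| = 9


An absolute value equation |expr| = 9 gives two cases:
Case 1: 2x - 10 = 9
  2x = 19, so x = 19/2
Case 2: 2x - 10 = -9
  2x = 1, so x = 1/2

x = 1/2, x = 19/2


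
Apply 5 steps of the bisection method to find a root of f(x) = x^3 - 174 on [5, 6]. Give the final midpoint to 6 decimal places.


f(x) = x^3 - 174
f(5) = -49 < 0
f(6) = 42 > 0

Step 1: midpoint = (5.000000 + 6.000000)/2 = 5.500000
  f(5.500000) = -7.625000
  f(mid) < 0, so root is in [5.500000, 6.000000]

Step 2: midpoint = (5.500000 + 6.000000)/2 = 5.750000
  f(5.750000) = 16.109375
  f(mid) > 0, so root is in [5.500000, 5.750000]

Step 3: midpoint = (5.500000 + 5.750000)/2 = 5.625000
  f(5.625000) = 3.978516
  f(mid) > 0, so root is in [5.500000, 5.625000]

Step 4: midpoint = (5.500000 + 5.625000)/2 = 5.562500
  f(5.562500) = -1.888428
  f(mid) < 0, so root is in [5.562500, 5.625000]

Step 5: midpoint = (5.562500 + 5.625000)/2 = 5.593750
  f(5.593750) = 1.028656
  f(mid) > 0, so root is in [5.562500, 5.593750]

midpoint = 5.593750


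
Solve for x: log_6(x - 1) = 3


Convert to exponential form: x - 1 = 6^3 = 216
x = 216 + 1 = 217
Check: log_6(217 - 1) = log_6(216) = log_6(216) = 3 ✓

x = 217


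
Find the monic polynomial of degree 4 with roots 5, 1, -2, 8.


A monic polynomial with roots 5, 1, -2, 8 is:
p(x) = (x - 5)(x - 1)(x + 2)(x - 8)
After multiplying by (x - 5): x - 5
After multiplying by (x - 1): x^2 - 6x + 5
After multiplying by (x + 2): x^3 - 4x^2 - 7x + 10
After multiplying by (x - 8): x^4 - 12x^3 + 25x^2 + 66x - 80

x^4 - 12x^3 + 25x^2 + 66x - 80


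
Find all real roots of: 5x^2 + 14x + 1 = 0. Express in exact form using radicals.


Using the quadratic formula: x = (-b ± sqrt(b^2 - 4ac)) / (2a)
Here a = 5, b = 14, c = 1
Discriminant = b^2 - 4ac = 14^2 - 4(5)(1) = 196 - 20 = 176
Since discriminant = 176 > 0, there are two real roots.
x = (-14 ± 4*sqrt(11)) / 10
Simplifying: x = (-7 ± 2*sqrt(11)) / 5
Numerically: x ≈ -0.0734 or x ≈ -2.7266

x = (-7 + 2*sqrt(11)) / 5 or x = (-7 - 2*sqrt(11)) / 5


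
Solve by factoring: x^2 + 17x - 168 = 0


We need two numbers that multiply to -168 and add to 17.
Those numbers are -7 and 24 (since (-7) * 24 = -168 and (-7) + 24 = 17).
So x^2 + 17x - 168 = (x - 7)(x + 24) = 0
Setting each factor to zero: x = 7 or x = -24

x = -24, x = 7


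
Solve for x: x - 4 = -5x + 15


Starting with: x - 4 = -5x + 15
Move all x terms to left: (1 + 5)x = 15 + 4
Simplify: 6x = 19
Divide both sides by 6: x = 19/6

x = 19/6


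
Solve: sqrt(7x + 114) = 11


Square both sides: 7x + 114 = 11^2 = 121
7x = 121 - 114 = 7
x = 1
Check: sqrt(7*1 + 114) = sqrt(121) = 11 ✓

x = 1


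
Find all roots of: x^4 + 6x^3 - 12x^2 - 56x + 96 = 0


Let p(x) = x^4 + 6x^3 - 12x^2 - 56x + 96. By the rational root theorem (leading coefficient 1), any rational root is an integer divisor of 96: try ±1, ±2, ... in turn.
Test x = 1: value = 35 ≠ 0.
Test x = -1: value = 135 ≠ 0.
Test x = 2: value = 0 ✓, so (x - 2) is a factor.
Synthetic division by (x - 2): bring down 1; 1(2) + 6 = 8; 8(2) - 12 = 4; 4(2) - 56 = -48; (-48)(2) + 96 = 0 → quotient x^3 + 8x^2 + 4x - 48, remainder 0.
Continue with the quotient x^3 + 8x^2 + 4x - 48 (candidates must divide 48; re-test x = 2 first in case it repeats).
Test x = 2: value = 0 ✓, so (x - 2) is a factor.
Synthetic division by (x - 2): bring down 1; 1(2) + 8 = 10; 10(2) + 4 = 24; 24(2) - 48 = 0 → quotient x^2 + 10x + 24, remainder 0.
Solve the quadratic x^2 + 10x + 24 = 0: discriminant = 10^2 - 4(1)(24) = 100 - 96 = 4.
sqrt(4) = 2, so x = (-10 ± 2)/2: x = -4 or x = -6.
Collecting all roots found:

x = -6, x = -4, x = 2 (multiplicity 2)


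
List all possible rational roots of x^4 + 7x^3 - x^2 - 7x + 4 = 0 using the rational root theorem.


Rational root theorem: possible roots are ±p/q where:
  p divides the constant term (4): p ∈ {1, 2, 4}
  q divides the leading coefficient (1): q ∈ {1}

All possible rational roots: -4, -2, -1, 1, 2, 4

-4, -2, -1, 1, 2, 4


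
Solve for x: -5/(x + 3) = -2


Multiply both sides by (x + 3): -5 = -2(x + 3)
Distribute: -5 = -2x - 6
-2x = -5 + 6 = 1
x = -1/2

x = -1/2


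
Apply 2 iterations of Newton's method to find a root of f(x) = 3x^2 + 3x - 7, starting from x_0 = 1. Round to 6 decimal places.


Newton's method: x_(n+1) = x_n - f(x_n)/f'(x_n)
f(x) = 3x^2 + 3x - 7
f'(x) = 6x + 3

Iteration 1:
  f(1.000000) = -1.000000
  f'(1.000000) = 9.000000
  x_1 = 1.000000 - (-1.000000)/(9.000000) = 1.111111

Iteration 2:
  f(1.111111) = 0.037037
  f'(1.111111) = 9.666667
  x_2 = 1.111111 - (0.037037)/(9.666667) = 1.107280

x_2 = 1.107280


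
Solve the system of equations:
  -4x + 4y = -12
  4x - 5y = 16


Using Cramer's rule:
Determinant D = (-4)(-5) - (4)(4) = 20 - 16 = 4
Dx = (-12)(-5) - (16)(4) = 60 - 64 = -4
Dy = (-4)(16) - (4)(-12) = -64 + 48 = -16
x = Dx/D = -4/4 = -1
y = Dy/D = -16/4 = -4

x = -1, y = -4


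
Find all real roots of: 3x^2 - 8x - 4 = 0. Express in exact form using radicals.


Using the quadratic formula: x = (-b ± sqrt(b^2 - 4ac)) / (2a)
Here a = 3, b = -8, c = -4
Discriminant = b^2 - 4ac = (-8)^2 - 4(3)(-4) = 64 + 48 = 112
Since discriminant = 112 > 0, there are two real roots.
x = (8 ± 4*sqrt(7)) / 6
Simplifying: x = (4 ± 2*sqrt(7)) / 3
Numerically: x ≈ 3.0972 or x ≈ -0.4305

x = (4 + 2*sqrt(7)) / 3 or x = (4 - 2*sqrt(7)) / 3


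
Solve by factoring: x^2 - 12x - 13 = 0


We need two numbers that multiply to -13 and add to -12.
Those numbers are -13 and 1 (since (-13) * 1 = -13 and (-13) + 1 = -12).
So x^2 - 12x - 13 = (x - 13)(x + 1) = 0
Setting each factor to zero: x = 13 or x = -1

x = -1, x = 13


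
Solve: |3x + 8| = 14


An absolute value equation |expr| = 14 gives two cases:
Case 1: 3x + 8 = 14
  3x = 6, so x = 2
Case 2: 3x + 8 = -14
  3x = -22, so x = -22/3

x = -22/3, x = 2


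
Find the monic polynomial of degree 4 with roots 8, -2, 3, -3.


A monic polynomial with roots 8, -2, 3, -3 is:
p(x) = (x - 8)(x + 2)(x - 3)(x + 3)
After multiplying by (x - 8): x - 8
After multiplying by (x + 2): x^2 - 6x - 16
After multiplying by (x - 3): x^3 - 9x^2 + 2x + 48
After multiplying by (x + 3): x^4 - 6x^3 - 25x^2 + 54x + 144

x^4 - 6x^3 - 25x^2 + 54x + 144


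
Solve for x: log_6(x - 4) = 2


Convert to exponential form: x - 4 = 6^2 = 36
x = 36 + 4 = 40
Check: log_6(40 - 4) = log_6(36) = log_6(36) = 2 ✓

x = 40


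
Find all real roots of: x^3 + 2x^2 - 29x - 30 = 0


Let p(x) = x^3 + 2x^2 - 29x - 30. By the rational root theorem (leading coefficient 1), any rational root is an integer divisor of 30: try ±1, ±2, ... in turn.
Test x = 1: value = -56 ≠ 0.
Test x = -1: value = 0 ✓, so (x + 1) is a factor.
Synthetic division by (x + 1): bring down 1; 1(-1) + 2 = 1; 1(-1) - 29 = -30; (-30)(-1) - 30 = 0 → quotient x^2 + x - 30, remainder 0.
Solve the quadratic x^2 + x - 30 = 0: discriminant = 1^2 - 4(1)(-30) = 1 + 120 = 121.
sqrt(121) = 11, so x = (-1 ± 11)/2: x = 5 or x = -6.

x = -6, x = -1, x = 5


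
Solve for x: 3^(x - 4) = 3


Express both sides with the same base.
3 = 3^1
Since the bases match, equate exponents: x - 4 = 1
So x = 1 - (-4) = 5

x = 5


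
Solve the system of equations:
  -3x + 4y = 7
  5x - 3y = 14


Using Cramer's rule:
Determinant D = (-3)(-3) - (5)(4) = 9 - 20 = -11
Dx = (7)(-3) - (14)(4) = -21 - 56 = -77
Dy = (-3)(14) - (5)(7) = -42 - 35 = -77
x = Dx/D = -77/-11 = 7
y = Dy/D = -77/-11 = 7

x = 7, y = 7


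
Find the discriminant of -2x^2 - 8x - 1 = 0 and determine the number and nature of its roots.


For ax^2 + bx + c = 0, discriminant D = b^2 - 4ac
Here a = -2, b = -8, c = -1
D = (-8)^2 - 4(-2)(-1) = 64 - 8 = 56

D = 56 > 0 but not a perfect square
The equation has 2 distinct real irrational roots.

Discriminant = 56, 2 distinct real irrational roots


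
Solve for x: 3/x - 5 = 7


Subtract -5 from both sides: 3/x = 12
Multiply both sides by x: 3 = 12 * x
Divide by 12: x = 1/4

x = 1/4


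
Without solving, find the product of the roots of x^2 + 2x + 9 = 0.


By Vieta's formulas for ax^2 + bx + c = 0:
  Sum of roots = -b/a
  Product of roots = c/a

Here a = 1, b = 2, c = 9
Sum = -(2)/1 = -2
Product = 9/1 = 9

Product = 9


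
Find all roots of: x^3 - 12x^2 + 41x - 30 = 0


Let p(x) = x^3 - 12x^2 + 41x - 30. By the rational root theorem (leading coefficient 1), any rational root is an integer divisor of 30: try ±1, ±2, ... in turn.
Test x = 1: value = 0 ✓, so (x - 1) is a factor.
Synthetic division by (x - 1): bring down 1; 1(1) - 12 = -11; (-11)(1) + 41 = 30; 30(1) - 30 = 0 → quotient x^2 - 11x + 30, remainder 0.
Solve the quadratic x^2 - 11x + 30 = 0: discriminant = (-11)^2 - 4(1)(30) = 121 - 120 = 1.
sqrt(1) = 1, so x = (11 ± 1)/2: x = 6 or x = 5.
Collecting all roots found:

x = 1, x = 5, x = 6


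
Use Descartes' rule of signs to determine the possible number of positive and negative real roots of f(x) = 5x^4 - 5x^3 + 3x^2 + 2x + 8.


Descartes' rule of signs:

For positive roots, count sign changes in f(x) = 5x^4 - 5x^3 + 3x^2 + 2x + 8:
Signs of coefficients: +, -, +, +, +
Number of sign changes: 2
Possible positive real roots: 2, 0

For negative roots, examine f(-x) = 5x^4 + 5x^3 + 3x^2 - 2x + 8:
Signs of coefficients: +, +, +, -, +
Number of sign changes: 2
Possible negative real roots: 2, 0

Positive roots: 2 or 0; Negative roots: 2 or 0


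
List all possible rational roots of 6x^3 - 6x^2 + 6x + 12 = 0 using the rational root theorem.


Rational root theorem: possible roots are ±p/q where:
  p divides the constant term (12): p ∈ {1, 2, 3, 4, 6, 12}
  q divides the leading coefficient (6): q ∈ {1, 2, 3, 6}

All possible rational roots: -12, -6, -4, -3, -2, -3/2, -4/3, -1, -2/3, -1/2, -1/3, -1/6, 1/6, 1/3, 1/2, 2/3, 1, 4/3, 3/2, 2, 3, 4, 6, 12

-12, -6, -4, -3, -2, -3/2, -4/3, -1, -2/3, -1/2, -1/3, -1/6, 1/6, 1/3, 1/2, 2/3, 1, 4/3, 3/2, 2, 3, 4, 6, 12


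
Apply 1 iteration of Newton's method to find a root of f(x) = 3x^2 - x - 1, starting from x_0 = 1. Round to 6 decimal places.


Newton's method: x_(n+1) = x_n - f(x_n)/f'(x_n)
f(x) = 3x^2 - x - 1
f'(x) = 6x - 1

Iteration 1:
  f(1.000000) = 1.000000
  f'(1.000000) = 5.000000
  x_1 = 1.000000 - (1.000000)/(5.000000) = 0.800000

x_1 = 0.800000


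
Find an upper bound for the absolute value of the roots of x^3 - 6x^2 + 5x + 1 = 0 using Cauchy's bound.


Cauchy's bound: all roots r satisfy |r| <= 1 + max(|a_i/a_n|) for i = 0,...,n-1
where a_n is the leading coefficient.

Coefficients: [1, -6, 5, 1]
Leading coefficient a_n = 1
Ratios |a_i/a_n|: 6, 5, 1
Maximum ratio: 6
Cauchy's bound: |r| <= 1 + 6 = 7

Upper bound = 7


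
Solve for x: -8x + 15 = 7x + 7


Starting with: -8x + 15 = 7x + 7
Move all x terms to left: (-8 - 7)x = 7 - 15
Simplify: -15x = -8
Divide both sides by -15: x = 8/15

x = 8/15


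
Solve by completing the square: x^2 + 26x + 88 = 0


Start: x^2 + 26x + 88 = 0
Move constant: x^2 + 26x = -88
Half of 26 is 13, squared is 169
Add 169 to both sides: x^2 + 26x + 169 = 81
(x + 13)^2 = 81
x + 13 = ±9
x = -13 + 9 = -4 or x = -13 - 9 = -22

x = -22, x = -4


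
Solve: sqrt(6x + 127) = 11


Square both sides: 6x + 127 = 11^2 = 121
6x = 121 - 127 = -6
x = -1
Check: sqrt(6*(-1) + 127) = sqrt(121) = 11 ✓

x = -1


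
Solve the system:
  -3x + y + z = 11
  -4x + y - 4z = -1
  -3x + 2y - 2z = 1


Using Cramer's rule. Expand each determinant along the first row.
D  = (-3)*[1*(-2) - (-4)*2] - 1*[(-4)*(-2) - (-4)*(-3)] + 1*[(-4)*2 - 1*(-3)]
  = (-3)*(6) - 1*(-4) + 1*(-5) = -19
Dx = 11*[1*(-2) - (-4)*2] - 1*[(-1)*(-2) - (-4)*1] + 1*[(-1)*2 - 1*1]
  = 11*(6) - 1*(6) + 1*(-3) = 57
Dy = (-3)*[(-1)*(-2) - (-4)*1] - 11*[(-4)*(-2) - (-4)*(-3)] + 1*[(-4)*1 - (-1)*(-3)]
  = (-3)*(6) - 11*(-4) + 1*(-7) = 19
Dz = (-3)*[1*1 - (-1)*2] - 1*[(-4)*1 - (-1)*(-3)] + 11*[(-4)*2 - 1*(-3)]
  = (-3)*(3) - 1*(-7) + 11*(-5) = -57
x = Dx/D = 57/-19 = -3, y = Dy/D = 19/-19 = -1, z = Dz/D = -57/-19 = 3
Check eq1: (-3)(-3) + (1)(-1) + (1)(3) = 11 = 11 ✓
Check eq2: (-4)(-3) + (1)(-1) + (-4)(3) = -1 = -1 ✓
Check eq3: (-3)(-3) + (2)(-1) + (-2)(3) = 1 = 1 ✓

x = -3, y = -1, z = 3


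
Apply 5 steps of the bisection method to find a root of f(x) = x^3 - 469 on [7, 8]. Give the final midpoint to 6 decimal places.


f(x) = x^3 - 469
f(7) = -126 < 0
f(8) = 43 > 0

Step 1: midpoint = (7.000000 + 8.000000)/2 = 7.500000
  f(7.500000) = -47.125000
  f(mid) < 0, so root is in [7.500000, 8.000000]

Step 2: midpoint = (7.500000 + 8.000000)/2 = 7.750000
  f(7.750000) = -3.515625
  f(mid) < 0, so root is in [7.750000, 8.000000]

Step 3: midpoint = (7.750000 + 8.000000)/2 = 7.875000
  f(7.875000) = 19.373047
  f(mid) > 0, so root is in [7.750000, 7.875000]

Step 4: midpoint = (7.750000 + 7.875000)/2 = 7.812500
  f(7.812500) = 7.837158
  f(mid) > 0, so root is in [7.750000, 7.812500]

Step 5: midpoint = (7.750000 + 7.812500)/2 = 7.781250
  f(7.781250) = 2.137970
  f(mid) > 0, so root is in [7.750000, 7.781250]

midpoint = 7.781250


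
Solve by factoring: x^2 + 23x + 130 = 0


We need two numbers that multiply to 130 and add to 23.
Those numbers are 13 and 10 (since 13 * 10 = 130 and 13 + 10 = 23).
So x^2 + 23x + 130 = (x + 13)(x + 10) = 0
Setting each factor to zero: x = -13 or x = -10

x = -13, x = -10


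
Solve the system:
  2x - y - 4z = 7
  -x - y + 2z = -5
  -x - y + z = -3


Using Cramer's rule. Expand each determinant along the first row.
D  = 2*[(-1)*1 - 2*(-1)] - (-1)*[(-1)*1 - 2*(-1)] + (-4)*[(-1)*(-1) - (-1)*(-1)]
  = 2*(1) - (-1)*(1) + (-4)*(0) = 3
Dx = 7*[(-1)*1 - 2*(-1)] - (-1)*[(-5)*1 - 2*(-3)] + (-4)*[(-5)*(-1) - (-1)*(-3)]
  = 7*(1) - (-1)*(1) + (-4)*(2) = 0
Dy = 2*[(-5)*1 - 2*(-3)] - 7*[(-1)*1 - 2*(-1)] + (-4)*[(-1)*(-3) - (-5)*(-1)]
  = 2*(1) - 7*(1) + (-4)*(-2) = 3
Dz = 2*[(-1)*(-3) - (-5)*(-1)] - (-1)*[(-1)*(-3) - (-5)*(-1)] + 7*[(-1)*(-1) - (-1)*(-1)]
  = 2*(-2) - (-1)*(-2) + 7*(0) = -6
x = Dx/D = 0/3 = 0, y = Dy/D = 3/3 = 1, z = Dz/D = -6/3 = -2
Check eq1: (2)(0) + (-1)(1) + (-4)(-2) = 7 = 7 ✓
Check eq2: (-1)(0) + (-1)(1) + (2)(-2) = -5 = -5 ✓
Check eq3: (-1)(0) + (-1)(1) + (1)(-2) = -3 = -3 ✓

x = 0, y = 1, z = -2


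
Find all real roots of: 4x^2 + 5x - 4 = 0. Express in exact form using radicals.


Using the quadratic formula: x = (-b ± sqrt(b^2 - 4ac)) / (2a)
Here a = 4, b = 5, c = -4
Discriminant = b^2 - 4ac = 5^2 - 4(4)(-4) = 25 + 64 = 89
Since discriminant = 89 > 0, there are two real roots.
x = (-5 ± sqrt(89)) / 8
Numerically: x ≈ 0.5542 or x ≈ -1.8042

x = (-5 + sqrt(89)) / 8 or x = (-5 - sqrt(89)) / 8


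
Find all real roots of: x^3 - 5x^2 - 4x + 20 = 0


Let p(x) = x^3 - 5x^2 - 4x + 20. By the rational root theorem (leading coefficient 1), any rational root is an integer divisor of 20: try ±1, ±2, ... in turn.
Test x = 1: value = 12 ≠ 0.
Test x = -1: value = 18 ≠ 0.
Test x = 2: value = 0 ✓, so (x - 2) is a factor.
Synthetic division by (x - 2): bring down 1; 1(2) - 5 = -3; (-3)(2) - 4 = -10; (-10)(2) + 20 = 0 → quotient x^2 - 3x - 10, remainder 0.
Solve the quadratic x^2 - 3x - 10 = 0: discriminant = (-3)^2 - 4(1)(-10) = 9 + 40 = 49.
sqrt(49) = 7, so x = (3 ± 7)/2: x = 5 or x = -2.

x = -2, x = 2, x = 5


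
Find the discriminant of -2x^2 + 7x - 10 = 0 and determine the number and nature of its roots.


For ax^2 + bx + c = 0, discriminant D = b^2 - 4ac
Here a = -2, b = 7, c = -10
D = (7)^2 - 4(-2)(-10) = 49 - 80 = -31

D = -31 < 0
The equation has no real roots (2 complex conjugate roots).

Discriminant = -31, no real roots (2 complex conjugate roots)


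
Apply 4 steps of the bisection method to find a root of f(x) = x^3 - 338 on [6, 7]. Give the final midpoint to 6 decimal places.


f(x) = x^3 - 338
f(6) = -122 < 0
f(7) = 5 > 0

Step 1: midpoint = (6.000000 + 7.000000)/2 = 6.500000
  f(6.500000) = -63.375000
  f(mid) < 0, so root is in [6.500000, 7.000000]

Step 2: midpoint = (6.500000 + 7.000000)/2 = 6.750000
  f(6.750000) = -30.453125
  f(mid) < 0, so root is in [6.750000, 7.000000]

Step 3: midpoint = (6.750000 + 7.000000)/2 = 6.875000
  f(6.875000) = -13.048828
  f(mid) < 0, so root is in [6.875000, 7.000000]

Step 4: midpoint = (6.875000 + 7.000000)/2 = 6.937500
  f(6.937500) = -4.105713
  f(mid) < 0, so root is in [6.937500, 7.000000]

midpoint = 6.937500


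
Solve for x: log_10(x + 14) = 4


Convert to exponential form: x + 14 = 10^4 = 10000
x = 10000 - 14 = 9986
Check: log_10(9986 + 14) = log_10(10000) = log_10(10000) = 4 ✓

x = 9986


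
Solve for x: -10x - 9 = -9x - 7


Starting with: -10x - 9 = -9x - 7
Move all x terms to left: (-10 + 9)x = -7 + 9
Simplify: -x = 2
Divide both sides by -1: x = -2

x = -2


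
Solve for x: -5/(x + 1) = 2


Multiply both sides by (x + 1): -5 = 2(x + 1)
Distribute: -5 = 2x + 2
2x = -5 - 2 = -7
x = -7/2

x = -7/2


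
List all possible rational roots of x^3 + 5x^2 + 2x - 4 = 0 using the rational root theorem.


Rational root theorem: possible roots are ±p/q where:
  p divides the constant term (-4): p ∈ {1, 2, 4}
  q divides the leading coefficient (1): q ∈ {1}

All possible rational roots: -4, -2, -1, 1, 2, 4

-4, -2, -1, 1, 2, 4


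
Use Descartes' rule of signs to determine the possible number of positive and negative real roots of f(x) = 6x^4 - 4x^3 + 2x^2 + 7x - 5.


Descartes' rule of signs:

For positive roots, count sign changes in f(x) = 6x^4 - 4x^3 + 2x^2 + 7x - 5:
Signs of coefficients: +, -, +, +, -
Number of sign changes: 3
Possible positive real roots: 3, 1

For negative roots, examine f(-x) = 6x^4 + 4x^3 + 2x^2 - 7x - 5:
Signs of coefficients: +, +, +, -, -
Number of sign changes: 1
Possible negative real roots: 1

Positive roots: 3 or 1; Negative roots: 1


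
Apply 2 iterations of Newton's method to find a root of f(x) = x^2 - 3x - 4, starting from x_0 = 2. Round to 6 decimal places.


Newton's method: x_(n+1) = x_n - f(x_n)/f'(x_n)
f(x) = x^2 - 3x - 4
f'(x) = 2x - 3

Iteration 1:
  f(2.000000) = -6.000000
  f'(2.000000) = 1.000000
  x_1 = 2.000000 - (-6.000000)/(1.000000) = 8.000000

Iteration 2:
  f(8.000000) = 36.000000
  f'(8.000000) = 13.000000
  x_2 = 8.000000 - (36.000000)/(13.000000) = 5.230769

x_2 = 5.230769


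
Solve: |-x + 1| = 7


An absolute value equation |expr| = 7 gives two cases:
Case 1: -x + 1 = 7
  -x = 6, so x = -6
Case 2: -x + 1 = -7
  -x = -8, so x = 8

x = -6, x = 8


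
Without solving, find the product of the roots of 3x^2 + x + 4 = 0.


By Vieta's formulas for ax^2 + bx + c = 0:
  Sum of roots = -b/a
  Product of roots = c/a

Here a = 3, b = 1, c = 4
Sum = -(1)/3 = -1/3
Product = 4/3 = 4/3

Product = 4/3


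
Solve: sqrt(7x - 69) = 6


Square both sides: 7x - 69 = 6^2 = 36
7x = 36 + 69 = 105
x = 15
Check: sqrt(7*15 - 69) = sqrt(36) = 6 ✓

x = 15


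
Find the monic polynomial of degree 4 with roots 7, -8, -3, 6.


A monic polynomial with roots 7, -8, -3, 6 is:
p(x) = (x - 7)(x + 8)(x + 3)(x - 6)
After multiplying by (x - 7): x - 7
After multiplying by (x + 8): x^2 + x - 56
After multiplying by (x + 3): x^3 + 4x^2 - 53x - 168
After multiplying by (x - 6): x^4 - 2x^3 - 77x^2 + 150x + 1008

x^4 - 2x^3 - 77x^2 + 150x + 1008


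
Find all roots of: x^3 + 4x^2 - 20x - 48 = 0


Let p(x) = x^3 + 4x^2 - 20x - 48. By the rational root theorem (leading coefficient 1), any rational root is an integer divisor of 48: try ±1, ±2, ... in turn.
Test x = 1: value = -63 ≠ 0.
Test x = -1: value = -25 ≠ 0.
Test x = 2: value = -64 ≠ 0.
Test x = -2: value = 0 ✓, so (x + 2) is a factor.
Synthetic division by (x + 2): bring down 1; 1(-2) + 4 = 2; 2(-2) - 20 = -24; (-24)(-2) - 48 = 0 → quotient x^2 + 2x - 24, remainder 0.
Solve the quadratic x^2 + 2x - 24 = 0: discriminant = 2^2 - 4(1)(-24) = 4 + 96 = 100.
sqrt(100) = 10, so x = (-2 ± 10)/2: x = 4 or x = -6.
Collecting all roots found:

x = -6, x = -2, x = 4


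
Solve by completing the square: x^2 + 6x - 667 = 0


Start: x^2 + 6x - 667 = 0
Move constant: x^2 + 6x = 667
Half of 6 is 3, squared is 9
Add 9 to both sides: x^2 + 6x + 9 = 676
(x + 3)^2 = 676
x + 3 = ±26
x = -3 + 26 = 23 or x = -3 - 26 = -29

x = -29, x = 23


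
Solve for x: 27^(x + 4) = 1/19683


Express both sides with the same base.
1/19683 = 27^(-3)
Since the bases match, equate exponents: x + 4 = -3
So x = -3 - (4) = -7

x = -7


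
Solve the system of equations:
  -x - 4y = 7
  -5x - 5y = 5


Using Cramer's rule:
Determinant D = (-1)(-5) - (-5)(-4) = 5 - 20 = -15
Dx = (7)(-5) - (5)(-4) = -35 + 20 = -15
Dy = (-1)(5) - (-5)(7) = -5 + 35 = 30
x = Dx/D = -15/-15 = 1
y = Dy/D = 30/-15 = -2

x = 1, y = -2


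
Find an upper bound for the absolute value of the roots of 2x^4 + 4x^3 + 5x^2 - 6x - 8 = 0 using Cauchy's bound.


Cauchy's bound: all roots r satisfy |r| <= 1 + max(|a_i/a_n|) for i = 0,...,n-1
where a_n is the leading coefficient.

Coefficients: [2, 4, 5, -6, -8]
Leading coefficient a_n = 2
Ratios |a_i/a_n|: 2, 5/2, 3, 4
Maximum ratio: 4
Cauchy's bound: |r| <= 1 + 4 = 5

Upper bound = 5


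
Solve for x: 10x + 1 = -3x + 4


Starting with: 10x + 1 = -3x + 4
Move all x terms to left: (10 + 3)x = 4 - 1
Simplify: 13x = 3
Divide both sides by 13: x = 3/13

x = 3/13


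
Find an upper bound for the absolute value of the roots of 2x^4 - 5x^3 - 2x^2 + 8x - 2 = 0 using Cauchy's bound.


Cauchy's bound: all roots r satisfy |r| <= 1 + max(|a_i/a_n|) for i = 0,...,n-1
where a_n is the leading coefficient.

Coefficients: [2, -5, -2, 8, -2]
Leading coefficient a_n = 2
Ratios |a_i/a_n|: 5/2, 1, 4, 1
Maximum ratio: 4
Cauchy's bound: |r| <= 1 + 4 = 5

Upper bound = 5


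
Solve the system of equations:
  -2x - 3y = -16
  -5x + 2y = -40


Using Cramer's rule:
Determinant D = (-2)(2) - (-5)(-3) = -4 - 15 = -19
Dx = (-16)(2) - (-40)(-3) = -32 - 120 = -152
Dy = (-2)(-40) - (-5)(-16) = 80 - 80 = 0
x = Dx/D = -152/-19 = 8
y = Dy/D = 0/-19 = 0

x = 8, y = 0


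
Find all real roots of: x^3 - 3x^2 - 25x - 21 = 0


Let p(x) = x^3 - 3x^2 - 25x - 21. By the rational root theorem (leading coefficient 1), any rational root is an integer divisor of 21: try ±1, ±2, ... in turn.
Test x = 1: value = -48 ≠ 0.
Test x = -1: value = 0 ✓, so (x + 1) is a factor.
Synthetic division by (x + 1): bring down 1; 1(-1) - 3 = -4; (-4)(-1) - 25 = -21; (-21)(-1) - 21 = 0 → quotient x^2 - 4x - 21, remainder 0.
Solve the quadratic x^2 - 4x - 21 = 0: discriminant = (-4)^2 - 4(1)(-21) = 16 + 84 = 100.
sqrt(100) = 10, so x = (4 ± 10)/2: x = 7 or x = -3.

x = -3, x = -1, x = 7


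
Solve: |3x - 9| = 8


An absolute value equation |expr| = 8 gives two cases:
Case 1: 3x - 9 = 8
  3x = 17, so x = 17/3
Case 2: 3x - 9 = -8
  3x = 1, so x = 1/3

x = 1/3, x = 17/3


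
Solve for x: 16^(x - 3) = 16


Express both sides with the same base.
16 = 16^1
Since the bases match, equate exponents: x - 3 = 1
So x = 1 - (-3) = 4

x = 4


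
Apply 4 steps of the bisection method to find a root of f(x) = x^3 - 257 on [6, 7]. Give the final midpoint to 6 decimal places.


f(x) = x^3 - 257
f(6) = -41 < 0
f(7) = 86 > 0

Step 1: midpoint = (6.000000 + 7.000000)/2 = 6.500000
  f(6.500000) = 17.625000
  f(mid) > 0, so root is in [6.000000, 6.500000]

Step 2: midpoint = (6.000000 + 6.500000)/2 = 6.250000
  f(6.250000) = -12.859375
  f(mid) < 0, so root is in [6.250000, 6.500000]

Step 3: midpoint = (6.250000 + 6.500000)/2 = 6.375000
  f(6.375000) = 2.083984
  f(mid) > 0, so root is in [6.250000, 6.375000]

Step 4: midpoint = (6.250000 + 6.375000)/2 = 6.312500
  f(6.312500) = -5.461670
  f(mid) < 0, so root is in [6.312500, 6.375000]

midpoint = 6.312500


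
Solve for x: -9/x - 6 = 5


Subtract -6 from both sides: -9/x = 11
Multiply both sides by x: -9 = 11 * x
Divide by 11: x = -9/11

x = -9/11


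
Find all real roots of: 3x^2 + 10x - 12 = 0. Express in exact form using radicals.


Using the quadratic formula: x = (-b ± sqrt(b^2 - 4ac)) / (2a)
Here a = 3, b = 10, c = -12
Discriminant = b^2 - 4ac = 10^2 - 4(3)(-12) = 100 + 144 = 244
Since discriminant = 244 > 0, there are two real roots.
x = (-10 ± 2*sqrt(61)) / 6
Simplifying: x = (-5 ± sqrt(61)) / 3
Numerically: x ≈ 0.9367 or x ≈ -4.2701

x = (-5 + sqrt(61)) / 3 or x = (-5 - sqrt(61)) / 3


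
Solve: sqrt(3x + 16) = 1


Square both sides: 3x + 16 = 1^2 = 1
3x = 1 - 16 = -15
x = -5
Check: sqrt(3*(-5) + 16) = sqrt(1) = 1 ✓

x = -5


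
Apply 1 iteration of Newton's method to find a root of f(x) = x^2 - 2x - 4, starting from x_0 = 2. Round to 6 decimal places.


Newton's method: x_(n+1) = x_n - f(x_n)/f'(x_n)
f(x) = x^2 - 2x - 4
f'(x) = 2x - 2

Iteration 1:
  f(2.000000) = -4.000000
  f'(2.000000) = 2.000000
  x_1 = 2.000000 - (-4.000000)/(2.000000) = 4.000000

x_1 = 4.000000


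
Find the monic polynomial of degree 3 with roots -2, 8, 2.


A monic polynomial with roots -2, 8, 2 is:
p(x) = (x + 2)(x - 8)(x - 2)
After multiplying by (x + 2): x + 2
After multiplying by (x - 8): x^2 - 6x - 16
After multiplying by (x - 2): x^3 - 8x^2 - 4x + 32

x^3 - 8x^2 - 4x + 32


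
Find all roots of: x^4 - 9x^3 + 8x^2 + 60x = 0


The constant term is 0, so x = 0 is a root. Factor out x:
  x^3 - 9x^2 + 8x + 60 = 0
Let p(x) = x^3 - 9x^2 + 8x + 60. By the rational root theorem (leading coefficient 1), any rational root is an integer divisor of 60: try ±1, ±2, ... in turn.
Test x = 1: value = 60 ≠ 0.
Test x = -1: value = 42 ≠ 0.
Test x = 2: value = 48 ≠ 0.
Test x = -2: value = 0 ✓, so (x + 2) is a factor.
Synthetic division by (x + 2): bring down 1; 1(-2) - 9 = -11; (-11)(-2) + 8 = 30; 30(-2) + 60 = 0 → quotient x^2 - 11x + 30, remainder 0.
Solve the quadratic x^2 - 11x + 30 = 0: discriminant = (-11)^2 - 4(1)(30) = 121 - 120 = 1.
sqrt(1) = 1, so x = (11 ± 1)/2: x = 6 or x = 5.
Collecting all roots found:

x = -2, x = 0, x = 5, x = 6


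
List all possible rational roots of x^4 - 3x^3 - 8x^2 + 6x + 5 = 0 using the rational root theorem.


Rational root theorem: possible roots are ±p/q where:
  p divides the constant term (5): p ∈ {1, 5}
  q divides the leading coefficient (1): q ∈ {1}

All possible rational roots: -5, -1, 1, 5

-5, -1, 1, 5


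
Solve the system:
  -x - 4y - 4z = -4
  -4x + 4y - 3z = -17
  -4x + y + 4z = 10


Using Cramer's rule. Expand each determinant along the first row.
D  = (-1)*[4*4 - (-3)*1] - (-4)*[(-4)*4 - (-3)*(-4)] + (-4)*[(-4)*1 - 4*(-4)]
  = (-1)*(19) - (-4)*(-28) + (-4)*(12) = -179
Dx = (-4)*[4*4 - (-3)*1] - (-4)*[(-17)*4 - (-3)*10] + (-4)*[(-17)*1 - 4*10]
  = (-4)*(19) - (-4)*(-38) + (-4)*(-57) = 0
Dy = (-1)*[(-17)*4 - (-3)*10] - (-4)*[(-4)*4 - (-3)*(-4)] + (-4)*[(-4)*10 - (-17)*(-4)]
  = (-1)*(-38) - (-4)*(-28) + (-4)*(-108) = 358
Dz = (-1)*[4*10 - (-17)*1] - (-4)*[(-4)*10 - (-17)*(-4)] + (-4)*[(-4)*1 - 4*(-4)]
  = (-1)*(57) - (-4)*(-108) + (-4)*(12) = -537
x = Dx/D = 0/-179 = 0, y = Dy/D = 358/-179 = -2, z = Dz/D = -537/-179 = 3
Check eq1: (-1)(0) + (-4)(-2) + (-4)(3) = -4 = -4 ✓
Check eq2: (-4)(0) + (4)(-2) + (-3)(3) = -17 = -17 ✓
Check eq3: (-4)(0) + (1)(-2) + (4)(3) = 10 = 10 ✓

x = 0, y = -2, z = 3


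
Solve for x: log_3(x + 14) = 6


Convert to exponential form: x + 14 = 3^6 = 729
x = 729 - 14 = 715
Check: log_3(715 + 14) = log_3(729) = log_3(729) = 6 ✓

x = 715


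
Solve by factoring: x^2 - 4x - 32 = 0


We need two numbers that multiply to -32 and add to -4.
Those numbers are 4 and -8 (since 4 * (-8) = -32 and 4 + (-8) = -4).
So x^2 - 4x - 32 = (x + 4)(x - 8) = 0
Setting each factor to zero: x = -4 or x = 8

x = -4, x = 8


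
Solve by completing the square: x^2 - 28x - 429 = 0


Start: x^2 - 28x - 429 = 0
Move constant: x^2 - 28x = 429
Half of -28 is -14, squared is 196
Add 196 to both sides: x^2 - 28x + 196 = 625
(x - 14)^2 = 625
x - 14 = ±25
x = 14 + 25 = 39 or x = 14 - 25 = -11

x = -11, x = 39


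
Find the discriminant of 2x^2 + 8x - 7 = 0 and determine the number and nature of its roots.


For ax^2 + bx + c = 0, discriminant D = b^2 - 4ac
Here a = 2, b = 8, c = -7
D = (8)^2 - 4(2)(-7) = 64 + 56 = 120

D = 120 > 0 but not a perfect square
The equation has 2 distinct real irrational roots.

Discriminant = 120, 2 distinct real irrational roots


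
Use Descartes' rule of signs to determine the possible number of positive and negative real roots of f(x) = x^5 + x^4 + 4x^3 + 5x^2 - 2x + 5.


Descartes' rule of signs:

For positive roots, count sign changes in f(x) = x^5 + x^4 + 4x^3 + 5x^2 - 2x + 5:
Signs of coefficients: +, +, +, +, -, +
Number of sign changes: 2
Possible positive real roots: 2, 0

For negative roots, examine f(-x) = -x^5 + x^4 - 4x^3 + 5x^2 + 2x + 5:
Signs of coefficients: -, +, -, +, +, +
Number of sign changes: 3
Possible negative real roots: 3, 1

Positive roots: 2 or 0; Negative roots: 3 or 1


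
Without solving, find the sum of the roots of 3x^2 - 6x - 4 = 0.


By Vieta's formulas for ax^2 + bx + c = 0:
  Sum of roots = -b/a
  Product of roots = c/a

Here a = 3, b = -6, c = -4
Sum = -(-6)/3 = 2
Product = -4/3 = -4/3

Sum = 2


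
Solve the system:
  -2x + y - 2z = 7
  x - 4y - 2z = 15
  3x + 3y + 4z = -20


Using Cramer's rule. Expand each determinant along the first row.
D  = (-2)*[(-4)*4 - (-2)*3] - 1*[1*4 - (-2)*3] + (-2)*[1*3 - (-4)*3]
  = (-2)*(-10) - 1*(10) + (-2)*(15) = -20
Dx = 7*[(-4)*4 - (-2)*3] - 1*[15*4 - (-2)*(-20)] + (-2)*[15*3 - (-4)*(-20)]
  = 7*(-10) - 1*(20) + (-2)*(-35) = -20
Dy = (-2)*[15*4 - (-2)*(-20)] - 7*[1*4 - (-2)*3] + (-2)*[1*(-20) - 15*3]
  = (-2)*(20) - 7*(10) + (-2)*(-65) = 20
Dz = (-2)*[(-4)*(-20) - 15*3] - 1*[1*(-20) - 15*3] + 7*[1*3 - (-4)*3]
  = (-2)*(35) - 1*(-65) + 7*(15) = 100
x = Dx/D = -20/-20 = 1, y = Dy/D = 20/-20 = -1, z = Dz/D = 100/-20 = -5
Check eq1: (-2)(1) + (1)(-1) + (-2)(-5) = 7 = 7 ✓
Check eq2: (1)(1) + (-4)(-1) + (-2)(-5) = 15 = 15 ✓
Check eq3: (3)(1) + (3)(-1) + (4)(-5) = -20 = -20 ✓

x = 1, y = -1, z = -5


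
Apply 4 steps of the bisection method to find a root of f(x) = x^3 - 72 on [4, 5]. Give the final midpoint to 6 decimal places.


f(x) = x^3 - 72
f(4) = -8 < 0
f(5) = 53 > 0

Step 1: midpoint = (4.000000 + 5.000000)/2 = 4.500000
  f(4.500000) = 19.125000
  f(mid) > 0, so root is in [4.000000, 4.500000]

Step 2: midpoint = (4.000000 + 4.500000)/2 = 4.250000
  f(4.250000) = 4.765625
  f(mid) > 0, so root is in [4.000000, 4.250000]

Step 3: midpoint = (4.000000 + 4.250000)/2 = 4.125000
  f(4.125000) = -1.810547
  f(mid) < 0, so root is in [4.125000, 4.250000]

Step 4: midpoint = (4.125000 + 4.250000)/2 = 4.187500
  f(4.187500) = 1.428467
  f(mid) > 0, so root is in [4.125000, 4.187500]

midpoint = 4.187500


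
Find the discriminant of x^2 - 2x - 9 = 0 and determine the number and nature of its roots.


For ax^2 + bx + c = 0, discriminant D = b^2 - 4ac
Here a = 1, b = -2, c = -9
D = (-2)^2 - 4(1)(-9) = 4 + 36 = 40

D = 40 > 0 but not a perfect square
The equation has 2 distinct real irrational roots.

Discriminant = 40, 2 distinct real irrational roots


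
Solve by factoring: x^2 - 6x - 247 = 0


We need two numbers that multiply to -247 and add to -6.
Those numbers are -19 and 13 (since (-19) * 13 = -247 and (-19) + 13 = -6).
So x^2 - 6x - 247 = (x - 19)(x + 13) = 0
Setting each factor to zero: x = 19 or x = -13

x = -13, x = 19


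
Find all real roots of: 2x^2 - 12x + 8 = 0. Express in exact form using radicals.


Using the quadratic formula: x = (-b ± sqrt(b^2 - 4ac)) / (2a)
Here a = 2, b = -12, c = 8
Discriminant = b^2 - 4ac = (-12)^2 - 4(2)(8) = 144 - 64 = 80
Since discriminant = 80 > 0, there are two real roots.
x = (12 ± 4*sqrt(5)) / 4
Simplifying: x = 3 ± sqrt(5)
Numerically: x ≈ 5.2361 or x ≈ 0.7639

x = 3 + sqrt(5) or x = 3 - sqrt(5)


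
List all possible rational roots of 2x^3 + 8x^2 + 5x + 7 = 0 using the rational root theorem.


Rational root theorem: possible roots are ±p/q where:
  p divides the constant term (7): p ∈ {1, 7}
  q divides the leading coefficient (2): q ∈ {1, 2}

All possible rational roots: -7, -7/2, -1, -1/2, 1/2, 1, 7/2, 7

-7, -7/2, -1, -1/2, 1/2, 1, 7/2, 7


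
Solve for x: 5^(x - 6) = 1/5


Express both sides with the same base.
1/5 = 5^(-1)
Since the bases match, equate exponents: x - 6 = -1
So x = -1 - (-6) = 5

x = 5


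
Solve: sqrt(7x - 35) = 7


Square both sides: 7x - 35 = 7^2 = 49
7x = 49 + 35 = 84
x = 12
Check: sqrt(7*12 - 35) = sqrt(49) = 7 ✓

x = 12


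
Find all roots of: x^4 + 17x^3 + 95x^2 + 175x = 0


The constant term is 0, so x = 0 is a root. Factor out x:
  x^3 + 17x^2 + 95x + 175 = 0
Let p(x) = x^3 + 17x^2 + 95x + 175. By the rational root theorem (leading coefficient 1), any rational root is an integer divisor of 175: try ±1, ±2, ... in turn.
Test x = 1: value = 288 ≠ 0.
Test x = -1: value = 96 ≠ 0.
Test x = 5: value = 1200 ≠ 0.
Test x = -5: value = 0 ✓, so (x + 5) is a factor.
Synthetic division by (x + 5): bring down 1; 1(-5) + 17 = 12; 12(-5) + 95 = 35; 35(-5) + 175 = 0 → quotient x^2 + 12x + 35, remainder 0.
Solve the quadratic x^2 + 12x + 35 = 0: discriminant = 12^2 - 4(1)(35) = 144 - 140 = 4.
sqrt(4) = 2, so x = (-12 ± 2)/2: x = -5 or x = -7.
Collecting all roots found:

x = -7, x = -5 (multiplicity 2), x = 0


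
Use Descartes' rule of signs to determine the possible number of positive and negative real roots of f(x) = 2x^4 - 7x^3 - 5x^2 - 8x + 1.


Descartes' rule of signs:

For positive roots, count sign changes in f(x) = 2x^4 - 7x^3 - 5x^2 - 8x + 1:
Signs of coefficients: +, -, -, -, +
Number of sign changes: 2
Possible positive real roots: 2, 0

For negative roots, examine f(-x) = 2x^4 + 7x^3 - 5x^2 + 8x + 1:
Signs of coefficients: +, +, -, +, +
Number of sign changes: 2
Possible negative real roots: 2, 0

Positive roots: 2 or 0; Negative roots: 2 or 0
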